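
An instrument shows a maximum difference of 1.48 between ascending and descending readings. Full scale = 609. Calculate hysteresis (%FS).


Hysteresis = (max difference / full scale) * 100%.
H = (1.48 / 609) * 100
H = 0.243 %FS

0.243 %FS


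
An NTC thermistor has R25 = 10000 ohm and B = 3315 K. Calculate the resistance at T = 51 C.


NTC thermistor equation: Rt = R25 * exp(B * (1/T - 1/T25)).
T in Kelvin: 324.15 K, T25 = 298.15 K
1/T - 1/T25 = 1/324.15 - 1/298.15 = -0.00026902
B * (1/T - 1/T25) = 3315 * -0.00026902 = -0.8918
Rt = 10000 * exp(-0.8918) = 4099.1 ohm

4099.1 ohm


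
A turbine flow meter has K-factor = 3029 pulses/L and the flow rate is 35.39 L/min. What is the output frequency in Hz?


Frequency = K * Q / 60 (converting L/min to L/s).
f = 3029 * 35.39 / 60
f = 107196.31 / 60
f = 1786.61 Hz

1786.61 Hz


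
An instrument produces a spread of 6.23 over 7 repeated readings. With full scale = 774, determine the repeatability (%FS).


Repeatability = (spread / full scale) * 100%.
R = (6.23 / 774) * 100
R = 0.805 %FS

0.805 %FS


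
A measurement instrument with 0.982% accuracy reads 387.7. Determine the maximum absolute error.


Absolute error = (accuracy% / 100) * reading.
Error = (0.982 / 100) * 387.7
Error = 0.00982 * 387.7
Error = 3.8072

3.8072


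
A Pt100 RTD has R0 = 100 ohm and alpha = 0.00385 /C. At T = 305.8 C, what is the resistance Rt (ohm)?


The RTD equation: Rt = R0 * (1 + alpha * T).
Rt = 100 * (1 + 0.00385 * 305.8)
Rt = 100 * (1 + 1.17733)
Rt = 100 * 2.17733
Rt = 217.733 ohm

217.733 ohm


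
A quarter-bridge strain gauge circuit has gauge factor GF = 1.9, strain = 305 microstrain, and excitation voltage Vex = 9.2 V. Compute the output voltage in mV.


Quarter bridge output: Vout = (GF * epsilon * Vex) / 4.
Vout = (1.9 * 305e-6 * 9.2) / 4
Vout = 0.0053314 / 4 V
Vout = 0.00133285 V = 1.3328 mV

1.3328 mV


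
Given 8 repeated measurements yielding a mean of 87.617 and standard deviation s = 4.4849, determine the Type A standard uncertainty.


The standard uncertainty for Type A evaluation is u = s / sqrt(n).
u = 4.4849 / sqrt(8)
u = 4.4849 / 2.8284
u = 1.5857

1.5857


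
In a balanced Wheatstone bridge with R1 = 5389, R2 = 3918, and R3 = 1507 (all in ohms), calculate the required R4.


At balance: R1*R4 = R2*R3, so R4 = R2*R3/R1.
R4 = 3918 * 1507 / 5389
R4 = 5904426 / 5389
R4 = 1095.64 ohm

1095.64 ohm


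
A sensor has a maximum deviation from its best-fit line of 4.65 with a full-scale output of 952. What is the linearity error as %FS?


Linearity error = (max deviation / full scale) * 100%.
Linearity = (4.65 / 952) * 100
Linearity = 0.488 %FS

0.488 %FS


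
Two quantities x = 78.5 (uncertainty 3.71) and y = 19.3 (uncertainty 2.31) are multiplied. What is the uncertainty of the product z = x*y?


For a product z = x*y, the relative uncertainty is:
uz/z = sqrt((ux/x)^2 + (uy/y)^2)
Relative uncertainties: ux/x = 3.71/78.5 = 0.047261
uy/y = 2.31/19.3 = 0.119689
z = 78.5 * 19.3 = 1515.0
uz = 1515.0 * sqrt(0.047261^2 + 0.119689^2) = 194.96

194.96


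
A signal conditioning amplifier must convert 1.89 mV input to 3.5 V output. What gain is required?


Gain = Vout / Vin (converting to same units).
G = 3.5 V / 1.89 mV
G = 3500.0 mV / 1.89 mV
G = 1851.85

1851.85


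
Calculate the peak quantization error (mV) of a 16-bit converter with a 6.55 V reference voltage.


The maximum quantization error is +/- LSB/2.
LSB = Vref / 2^n = 6.55 / 65536 = 9.995e-05 V
Max error = LSB / 2 = 9.995e-05 / 2 = 4.997e-05 V
Max error = 0.05 mV

0.05 mV


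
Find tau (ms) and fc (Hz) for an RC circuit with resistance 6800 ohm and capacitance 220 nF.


Time constant: tau = R * C.
tau = 6800 * 2.20e-07 = 0.001496 s
tau = 1.496 ms
Cutoff frequency: fc = 1 / (2*pi*R*C).
fc = 1 / (2*pi*0.001496) = 106.39 Hz

tau = 1.496 ms, fc = 106.39 Hz


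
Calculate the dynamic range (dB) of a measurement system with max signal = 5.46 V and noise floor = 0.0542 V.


Dynamic range = 20 * log10(Vmax / Vnoise).
DR = 20 * log10(5.46 / 0.0542)
DR = 20 * log10(100.74)
DR = 40.06 dB

40.06 dB


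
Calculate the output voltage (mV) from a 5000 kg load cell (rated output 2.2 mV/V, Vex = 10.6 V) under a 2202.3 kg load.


Vout = rated_output * Vex * (load / capacity).
Vout = 2.2 * 10.6 * (2202.3 / 5000)
Vout = 2.2 * 10.6 * 0.44046
Vout = 10.272 mV

10.272 mV


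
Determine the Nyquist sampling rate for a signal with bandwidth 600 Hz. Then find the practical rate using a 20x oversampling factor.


By Nyquist theorem, fs_min = 2 * fmax.
fs_min = 2 * 600 = 1200 Hz
Practical rate = 20 * fs_min = 20 * 1200 = 24000 Hz

fs_min = 1200 Hz, fs_practical = 24000 Hz


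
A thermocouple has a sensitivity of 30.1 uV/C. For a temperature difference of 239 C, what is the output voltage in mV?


The thermocouple output V = sensitivity * dT.
V = 30.1 uV/C * 239 C
V = 7193.9 uV
V = 7.194 mV

7.194 mV


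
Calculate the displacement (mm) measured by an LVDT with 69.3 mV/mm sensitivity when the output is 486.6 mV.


Displacement = Vout / sensitivity.
d = 486.6 / 69.3
d = 7.022 mm

7.022 mm


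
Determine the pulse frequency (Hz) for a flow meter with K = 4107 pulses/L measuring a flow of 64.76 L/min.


Frequency = K * Q / 60 (converting L/min to L/s).
f = 4107 * 64.76 / 60
f = 265969.32 / 60
f = 4432.82 Hz

4432.82 Hz


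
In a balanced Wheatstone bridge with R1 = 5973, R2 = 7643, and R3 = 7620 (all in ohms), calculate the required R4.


At balance: R1*R4 = R2*R3, so R4 = R2*R3/R1.
R4 = 7643 * 7620 / 5973
R4 = 58239660 / 5973
R4 = 9750.49 ohm

9750.49 ohm


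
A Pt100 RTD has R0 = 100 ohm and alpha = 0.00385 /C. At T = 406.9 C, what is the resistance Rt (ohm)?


The RTD equation: Rt = R0 * (1 + alpha * T).
Rt = 100 * (1 + 0.00385 * 406.9)
Rt = 100 * (1 + 1.566565)
Rt = 100 * 2.566565
Rt = 256.656 ohm

256.656 ohm


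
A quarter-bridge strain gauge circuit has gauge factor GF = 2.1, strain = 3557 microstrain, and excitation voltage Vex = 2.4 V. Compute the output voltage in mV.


Quarter bridge output: Vout = (GF * epsilon * Vex) / 4.
Vout = (2.1 * 3557e-6 * 2.4) / 4
Vout = 0.01792728 / 4 V
Vout = 0.00448182 V = 4.4818 mV

4.4818 mV


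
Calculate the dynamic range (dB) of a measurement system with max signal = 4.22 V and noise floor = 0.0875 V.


Dynamic range = 20 * log10(Vmax / Vnoise).
DR = 20 * log10(4.22 / 0.0875)
DR = 20 * log10(48.23)
DR = 33.67 dB

33.67 dB


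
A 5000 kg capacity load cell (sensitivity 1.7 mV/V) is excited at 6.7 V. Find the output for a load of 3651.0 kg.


Vout = rated_output * Vex * (load / capacity).
Vout = 1.7 * 6.7 * (3651.0 / 5000)
Vout = 1.7 * 6.7 * 0.7302
Vout = 8.317 mV

8.317 mV


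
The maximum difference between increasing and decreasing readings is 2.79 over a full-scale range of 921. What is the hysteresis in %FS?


Hysteresis = (max difference / full scale) * 100%.
H = (2.79 / 921) * 100
H = 0.303 %FS

0.303 %FS


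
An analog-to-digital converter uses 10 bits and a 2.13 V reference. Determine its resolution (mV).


The resolution (LSB) of an ADC is Vref / 2^n.
LSB = 2.13 / 2^10
LSB = 2.13 / 1024
LSB = 0.00208008 V = 2.08007812 mV

2.08007812 mV


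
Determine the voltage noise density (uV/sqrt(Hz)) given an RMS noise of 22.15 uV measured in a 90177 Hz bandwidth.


Noise spectral density = Vrms / sqrt(BW).
NSD = 22.15 / sqrt(90177)
NSD = 22.15 / 300.2949
NSD = 0.0738 uV/sqrt(Hz)

0.0738 uV/sqrt(Hz)


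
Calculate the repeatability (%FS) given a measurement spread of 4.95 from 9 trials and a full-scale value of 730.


Repeatability = (spread / full scale) * 100%.
R = (4.95 / 730) * 100
R = 0.678 %FS

0.678 %FS


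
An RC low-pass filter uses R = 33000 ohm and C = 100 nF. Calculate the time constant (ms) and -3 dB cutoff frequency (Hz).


Time constant: tau = R * C.
tau = 33000 * 1.00e-07 = 0.0033 s
tau = 3.3 ms
Cutoff frequency: fc = 1 / (2*pi*R*C).
fc = 1 / (2*pi*0.0033) = 48.23 Hz

tau = 3.3 ms, fc = 48.23 Hz


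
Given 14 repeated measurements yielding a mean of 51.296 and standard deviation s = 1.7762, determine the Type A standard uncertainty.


The standard uncertainty for Type A evaluation is u = s / sqrt(n).
u = 1.7762 / sqrt(14)
u = 1.7762 / 3.7417
u = 0.4747

0.4747


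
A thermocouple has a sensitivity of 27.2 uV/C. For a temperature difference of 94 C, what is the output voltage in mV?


The thermocouple output V = sensitivity * dT.
V = 27.2 uV/C * 94 C
V = 2556.8 uV
V = 2.557 mV

2.557 mV


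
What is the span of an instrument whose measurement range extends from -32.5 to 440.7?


Span = upper range - lower range.
Span = 440.7 - (-32.5)
Span = 473.2

473.2


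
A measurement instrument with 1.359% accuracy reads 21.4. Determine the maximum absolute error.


Absolute error = (accuracy% / 100) * reading.
Error = (1.359 / 100) * 21.4
Error = 0.01359 * 21.4
Error = 0.2908

0.2908


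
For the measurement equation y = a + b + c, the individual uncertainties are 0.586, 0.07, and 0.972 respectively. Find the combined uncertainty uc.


For a sum of independent quantities, uc = sqrt(u1^2 + u2^2 + u3^2).
uc = sqrt(0.586^2 + 0.07^2 + 0.972^2)
uc = sqrt(0.343396 + 0.0049 + 0.944784)
uc = 1.1371

1.1371


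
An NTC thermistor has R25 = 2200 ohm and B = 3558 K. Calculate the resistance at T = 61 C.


NTC thermistor equation: Rt = R25 * exp(B * (1/T - 1/T25)).
T in Kelvin: 334.15 K, T25 = 298.15 K
1/T - 1/T25 = 1/334.15 - 1/298.15 = -0.00036135
B * (1/T - 1/T25) = 3558 * -0.00036135 = -1.2857
Rt = 2200 * exp(-1.2857) = 608.2 ohm

608.2 ohm


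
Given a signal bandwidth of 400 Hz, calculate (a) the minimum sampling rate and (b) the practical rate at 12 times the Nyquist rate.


By Nyquist theorem, fs_min = 2 * fmax.
fs_min = 2 * 400 = 800 Hz
Practical rate = 12 * fs_min = 12 * 800 = 9600 Hz

fs_min = 800 Hz, fs_practical = 9600 Hz


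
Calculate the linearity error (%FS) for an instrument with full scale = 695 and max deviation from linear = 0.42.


Linearity error = (max deviation / full scale) * 100%.
Linearity = (0.42 / 695) * 100
Linearity = 0.06 %FS

0.06 %FS


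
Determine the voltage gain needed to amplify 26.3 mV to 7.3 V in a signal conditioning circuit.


Gain = Vout / Vin (converting to same units).
G = 7.3 V / 26.3 mV
G = 7300.0 mV / 26.3 mV
G = 277.57

277.57


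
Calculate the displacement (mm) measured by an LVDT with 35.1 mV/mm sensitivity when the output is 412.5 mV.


Displacement = Vout / sensitivity.
d = 412.5 / 35.1
d = 11.752 mm

11.752 mm


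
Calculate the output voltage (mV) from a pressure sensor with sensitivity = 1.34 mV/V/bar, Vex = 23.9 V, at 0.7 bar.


Output = sensitivity * Vex * P.
Vout = 1.34 * 23.9 * 0.7
Vout = 32.026 * 0.7
Vout = 22.42 mV

22.42 mV


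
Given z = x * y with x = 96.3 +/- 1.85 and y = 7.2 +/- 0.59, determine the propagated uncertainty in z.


For a product z = x*y, the relative uncertainty is:
uz/z = sqrt((ux/x)^2 + (uy/y)^2)
Relative uncertainties: ux/x = 1.85/96.3 = 0.019211
uy/y = 0.59/7.2 = 0.081944
z = 96.3 * 7.2 = 693.4
uz = 693.4 * sqrt(0.019211^2 + 0.081944^2) = 58.357

58.357


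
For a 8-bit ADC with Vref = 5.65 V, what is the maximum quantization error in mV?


The maximum quantization error is +/- LSB/2.
LSB = Vref / 2^n = 5.65 / 256 = 0.02207031 V
Max error = LSB / 2 = 0.02207031 / 2 = 0.01103516 V
Max error = 11.0352 mV

11.0352 mV


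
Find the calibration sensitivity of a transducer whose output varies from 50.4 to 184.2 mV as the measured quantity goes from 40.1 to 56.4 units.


Sensitivity = (y2 - y1) / (x2 - x1).
S = (184.2 - 50.4) / (56.4 - 40.1)
S = 133.8 / 16.3
S = 8.2086 mV/unit

8.2086 mV/unit


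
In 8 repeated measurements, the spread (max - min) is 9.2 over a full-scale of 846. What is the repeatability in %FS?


Repeatability = (spread / full scale) * 100%.
R = (9.2 / 846) * 100
R = 1.087 %FS

1.087 %FS


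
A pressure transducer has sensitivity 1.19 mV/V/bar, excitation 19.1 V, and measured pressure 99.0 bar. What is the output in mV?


Output = sensitivity * Vex * P.
Vout = 1.19 * 19.1 * 99.0
Vout = 22.729 * 99.0
Vout = 2250.17 mV

2250.17 mV


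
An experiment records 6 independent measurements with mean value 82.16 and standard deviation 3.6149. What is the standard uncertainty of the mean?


The standard uncertainty for Type A evaluation is u = s / sqrt(n).
u = 3.6149 / sqrt(6)
u = 3.6149 / 2.4495
u = 1.4758

1.4758


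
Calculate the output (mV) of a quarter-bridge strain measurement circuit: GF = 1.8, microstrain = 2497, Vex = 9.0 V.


Quarter bridge output: Vout = (GF * epsilon * Vex) / 4.
Vout = (1.8 * 2497e-6 * 9.0) / 4
Vout = 0.0404514 / 4 V
Vout = 0.01011285 V = 10.1129 mV

10.1129 mV


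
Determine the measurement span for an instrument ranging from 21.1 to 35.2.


Span = upper range - lower range.
Span = 35.2 - (21.1)
Span = 14.1

14.1


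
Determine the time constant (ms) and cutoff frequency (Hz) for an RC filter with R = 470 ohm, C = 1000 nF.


Time constant: tau = R * C.
tau = 470 * 1.00e-06 = 0.00047 s
tau = 0.47 ms
Cutoff frequency: fc = 1 / (2*pi*R*C).
fc = 1 / (2*pi*0.00047) = 338.63 Hz

tau = 0.47 ms, fc = 338.63 Hz


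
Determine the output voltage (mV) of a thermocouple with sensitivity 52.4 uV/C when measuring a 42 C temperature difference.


The thermocouple output V = sensitivity * dT.
V = 52.4 uV/C * 42 C
V = 2200.8 uV
V = 2.201 mV

2.201 mV


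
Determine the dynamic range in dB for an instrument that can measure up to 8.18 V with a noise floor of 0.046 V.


Dynamic range = 20 * log10(Vmax / Vnoise).
DR = 20 * log10(8.18 / 0.046)
DR = 20 * log10(177.83)
DR = 45.0 dB

45.0 dB


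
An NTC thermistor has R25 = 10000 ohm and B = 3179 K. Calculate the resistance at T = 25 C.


NTC thermistor equation: Rt = R25 * exp(B * (1/T - 1/T25)).
T in Kelvin: 298.15 K, T25 = 298.15 K
1/T - 1/T25 = 1/298.15 - 1/298.15 = 0.0
B * (1/T - 1/T25) = 3179 * 0.0 = 0.0
Rt = 10000 * exp(0.0) = 10000.0 ohm

10000.0 ohm


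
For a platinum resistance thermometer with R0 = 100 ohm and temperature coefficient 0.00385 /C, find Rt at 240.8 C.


The RTD equation: Rt = R0 * (1 + alpha * T).
Rt = 100 * (1 + 0.00385 * 240.8)
Rt = 100 * (1 + 0.92708)
Rt = 100 * 1.92708
Rt = 192.708 ohm

192.708 ohm


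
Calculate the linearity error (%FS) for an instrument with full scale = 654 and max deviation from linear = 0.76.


Linearity error = (max deviation / full scale) * 100%.
Linearity = (0.76 / 654) * 100
Linearity = 0.116 %FS

0.116 %FS


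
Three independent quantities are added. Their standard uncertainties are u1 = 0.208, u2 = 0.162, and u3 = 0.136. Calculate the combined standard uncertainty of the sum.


For a sum of independent quantities, uc = sqrt(u1^2 + u2^2 + u3^2).
uc = sqrt(0.208^2 + 0.162^2 + 0.136^2)
uc = sqrt(0.043264 + 0.026244 + 0.018496)
uc = 0.2967

0.2967


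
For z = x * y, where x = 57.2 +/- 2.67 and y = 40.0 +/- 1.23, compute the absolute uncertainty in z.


For a product z = x*y, the relative uncertainty is:
uz/z = sqrt((ux/x)^2 + (uy/y)^2)
Relative uncertainties: ux/x = 2.67/57.2 = 0.046678
uy/y = 1.23/40.0 = 0.03075
z = 57.2 * 40.0 = 2288.0
uz = 2288.0 * sqrt(0.046678^2 + 0.03075^2) = 127.891

127.891


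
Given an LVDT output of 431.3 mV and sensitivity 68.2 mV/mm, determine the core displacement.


Displacement = Vout / sensitivity.
d = 431.3 / 68.2
d = 6.324 mm

6.324 mm


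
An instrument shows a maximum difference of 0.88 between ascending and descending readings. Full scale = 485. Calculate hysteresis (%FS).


Hysteresis = (max difference / full scale) * 100%.
H = (0.88 / 485) * 100
H = 0.181 %FS

0.181 %FS


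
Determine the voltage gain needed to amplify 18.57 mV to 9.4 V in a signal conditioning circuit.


Gain = Vout / Vin (converting to same units).
G = 9.4 V / 18.57 mV
G = 9400.0 mV / 18.57 mV
G = 506.19

506.19


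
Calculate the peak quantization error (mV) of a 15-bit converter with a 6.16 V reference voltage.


The maximum quantization error is +/- LSB/2.
LSB = Vref / 2^n = 6.16 / 32768 = 0.00018799 V
Max error = LSB / 2 = 0.00018799 / 2 = 9.399e-05 V
Max error = 0.094 mV

0.094 mV


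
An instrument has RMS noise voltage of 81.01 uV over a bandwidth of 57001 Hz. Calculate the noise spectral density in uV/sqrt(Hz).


Noise spectral density = Vrms / sqrt(BW).
NSD = 81.01 / sqrt(57001)
NSD = 81.01 / 238.7488
NSD = 0.3393 uV/sqrt(Hz)

0.3393 uV/sqrt(Hz)


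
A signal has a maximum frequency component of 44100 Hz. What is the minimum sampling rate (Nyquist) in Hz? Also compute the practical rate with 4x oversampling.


By Nyquist theorem, fs_min = 2 * fmax.
fs_min = 2 * 44100 = 88200 Hz
Practical rate = 4 * fs_min = 4 * 88200 = 352800 Hz

fs_min = 88200 Hz, fs_practical = 352800 Hz


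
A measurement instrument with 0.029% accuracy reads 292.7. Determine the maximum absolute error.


Absolute error = (accuracy% / 100) * reading.
Error = (0.029 / 100) * 292.7
Error = 0.00029 * 292.7
Error = 0.0849

0.0849


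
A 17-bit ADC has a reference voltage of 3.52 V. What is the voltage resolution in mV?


The resolution (LSB) of an ADC is Vref / 2^n.
LSB = 3.52 / 2^17
LSB = 3.52 / 131072
LSB = 2.686e-05 V = 0.02685547 mV

0.02685547 mV


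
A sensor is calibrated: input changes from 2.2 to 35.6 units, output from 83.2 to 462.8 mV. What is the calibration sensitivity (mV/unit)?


Sensitivity = (y2 - y1) / (x2 - x1).
S = (462.8 - 83.2) / (35.6 - 2.2)
S = 379.6 / 33.4
S = 11.3653 mV/unit

11.3653 mV/unit


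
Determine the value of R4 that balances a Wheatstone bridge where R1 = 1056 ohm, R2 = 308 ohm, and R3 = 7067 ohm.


At balance: R1*R4 = R2*R3, so R4 = R2*R3/R1.
R4 = 308 * 7067 / 1056
R4 = 2176636 / 1056
R4 = 2061.21 ohm

2061.21 ohm


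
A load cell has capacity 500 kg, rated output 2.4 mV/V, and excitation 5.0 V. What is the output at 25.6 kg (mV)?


Vout = rated_output * Vex * (load / capacity).
Vout = 2.4 * 5.0 * (25.6 / 500)
Vout = 2.4 * 5.0 * 0.0512
Vout = 0.614 mV

0.614 mV


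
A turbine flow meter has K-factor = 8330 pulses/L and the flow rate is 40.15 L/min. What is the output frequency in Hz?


Frequency = K * Q / 60 (converting L/min to L/s).
f = 8330 * 40.15 / 60
f = 334449.5 / 60
f = 5574.16 Hz

5574.16 Hz


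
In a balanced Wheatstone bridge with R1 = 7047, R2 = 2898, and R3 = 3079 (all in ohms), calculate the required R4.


At balance: R1*R4 = R2*R3, so R4 = R2*R3/R1.
R4 = 2898 * 3079 / 7047
R4 = 8922942 / 7047
R4 = 1266.2 ohm

1266.2 ohm


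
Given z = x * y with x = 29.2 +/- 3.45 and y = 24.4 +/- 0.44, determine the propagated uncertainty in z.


For a product z = x*y, the relative uncertainty is:
uz/z = sqrt((ux/x)^2 + (uy/y)^2)
Relative uncertainties: ux/x = 3.45/29.2 = 0.118151
uy/y = 0.44/24.4 = 0.018033
z = 29.2 * 24.4 = 712.5
uz = 712.5 * sqrt(0.118151^2 + 0.018033^2) = 85.155

85.155


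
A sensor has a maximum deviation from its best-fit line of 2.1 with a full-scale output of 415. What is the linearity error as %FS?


Linearity error = (max deviation / full scale) * 100%.
Linearity = (2.1 / 415) * 100
Linearity = 0.506 %FS

0.506 %FS


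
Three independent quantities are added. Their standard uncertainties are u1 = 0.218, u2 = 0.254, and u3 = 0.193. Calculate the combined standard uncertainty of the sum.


For a sum of independent quantities, uc = sqrt(u1^2 + u2^2 + u3^2).
uc = sqrt(0.218^2 + 0.254^2 + 0.193^2)
uc = sqrt(0.047524 + 0.064516 + 0.037249)
uc = 0.3864

0.3864


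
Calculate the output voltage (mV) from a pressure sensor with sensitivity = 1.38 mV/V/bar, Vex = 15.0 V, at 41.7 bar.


Output = sensitivity * Vex * P.
Vout = 1.38 * 15.0 * 41.7
Vout = 20.7 * 41.7
Vout = 863.19 mV

863.19 mV


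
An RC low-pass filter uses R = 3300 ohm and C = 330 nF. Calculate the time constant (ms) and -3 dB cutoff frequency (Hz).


Time constant: tau = R * C.
tau = 3300 * 3.30e-07 = 0.001089 s
tau = 1.089 ms
Cutoff frequency: fc = 1 / (2*pi*R*C).
fc = 1 / (2*pi*0.001089) = 146.15 Hz

tau = 1.089 ms, fc = 146.15 Hz


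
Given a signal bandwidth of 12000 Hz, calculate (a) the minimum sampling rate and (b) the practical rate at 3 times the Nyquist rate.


By Nyquist theorem, fs_min = 2 * fmax.
fs_min = 2 * 12000 = 24000 Hz
Practical rate = 3 * fs_min = 3 * 24000 = 72000 Hz

fs_min = 24000 Hz, fs_practical = 72000 Hz


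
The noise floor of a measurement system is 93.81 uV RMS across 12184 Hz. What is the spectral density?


Noise spectral density = Vrms / sqrt(BW).
NSD = 93.81 / sqrt(12184)
NSD = 93.81 / 110.3812
NSD = 0.8499 uV/sqrt(Hz)

0.8499 uV/sqrt(Hz)


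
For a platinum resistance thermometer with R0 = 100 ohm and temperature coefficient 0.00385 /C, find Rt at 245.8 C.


The RTD equation: Rt = R0 * (1 + alpha * T).
Rt = 100 * (1 + 0.00385 * 245.8)
Rt = 100 * (1 + 0.94633)
Rt = 100 * 1.94633
Rt = 194.633 ohm

194.633 ohm


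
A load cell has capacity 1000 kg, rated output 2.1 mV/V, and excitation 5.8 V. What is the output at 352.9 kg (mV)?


Vout = rated_output * Vex * (load / capacity).
Vout = 2.1 * 5.8 * (352.9 / 1000)
Vout = 2.1 * 5.8 * 0.3529
Vout = 4.298 mV

4.298 mV


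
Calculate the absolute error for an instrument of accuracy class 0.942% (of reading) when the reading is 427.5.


Absolute error = (accuracy% / 100) * reading.
Error = (0.942 / 100) * 427.5
Error = 0.00942 * 427.5
Error = 4.0271

4.0271


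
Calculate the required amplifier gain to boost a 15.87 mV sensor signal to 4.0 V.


Gain = Vout / Vin (converting to same units).
G = 4.0 V / 15.87 mV
G = 4000.0 mV / 15.87 mV
G = 252.05

252.05


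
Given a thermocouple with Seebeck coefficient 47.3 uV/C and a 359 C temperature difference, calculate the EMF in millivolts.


The thermocouple output V = sensitivity * dT.
V = 47.3 uV/C * 359 C
V = 16980.7 uV
V = 16.981 mV

16.981 mV


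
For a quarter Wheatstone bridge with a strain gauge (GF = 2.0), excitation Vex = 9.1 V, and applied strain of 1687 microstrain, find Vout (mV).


Quarter bridge output: Vout = (GF * epsilon * Vex) / 4.
Vout = (2.0 * 1687e-6 * 9.1) / 4
Vout = 0.0307034 / 4 V
Vout = 0.00767585 V = 7.6758 mV

7.6758 mV


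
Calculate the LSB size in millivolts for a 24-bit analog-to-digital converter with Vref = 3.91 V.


The resolution (LSB) of an ADC is Vref / 2^n.
LSB = 3.91 / 2^24
LSB = 3.91 / 16777216
LSB = 2.3e-07 V = 0.00023305 mV

0.00023305 mV


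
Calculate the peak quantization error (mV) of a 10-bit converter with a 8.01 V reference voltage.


The maximum quantization error is +/- LSB/2.
LSB = Vref / 2^n = 8.01 / 1024 = 0.00782227 V
Max error = LSB / 2 = 0.00782227 / 2 = 0.00391113 V
Max error = 3.9111 mV

3.9111 mV


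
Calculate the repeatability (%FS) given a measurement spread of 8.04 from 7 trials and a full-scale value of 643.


Repeatability = (spread / full scale) * 100%.
R = (8.04 / 643) * 100
R = 1.25 %FS

1.25 %FS


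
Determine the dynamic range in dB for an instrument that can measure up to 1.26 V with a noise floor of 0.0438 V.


Dynamic range = 20 * log10(Vmax / Vnoise).
DR = 20 * log10(1.26 / 0.0438)
DR = 20 * log10(28.77)
DR = 29.18 dB

29.18 dB


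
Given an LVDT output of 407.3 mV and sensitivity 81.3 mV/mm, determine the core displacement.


Displacement = Vout / sensitivity.
d = 407.3 / 81.3
d = 5.01 mm

5.01 mm


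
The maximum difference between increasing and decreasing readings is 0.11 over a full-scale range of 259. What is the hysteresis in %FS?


Hysteresis = (max difference / full scale) * 100%.
H = (0.11 / 259) * 100
H = 0.042 %FS

0.042 %FS


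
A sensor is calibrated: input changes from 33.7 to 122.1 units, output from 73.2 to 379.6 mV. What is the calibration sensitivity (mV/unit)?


Sensitivity = (y2 - y1) / (x2 - x1).
S = (379.6 - 73.2) / (122.1 - 33.7)
S = 306.4 / 88.4
S = 3.4661 mV/unit

3.4661 mV/unit


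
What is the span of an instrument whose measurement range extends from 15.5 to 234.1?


Span = upper range - lower range.
Span = 234.1 - (15.5)
Span = 218.6

218.6


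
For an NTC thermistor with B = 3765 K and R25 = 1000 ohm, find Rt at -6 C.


NTC thermistor equation: Rt = R25 * exp(B * (1/T - 1/T25)).
T in Kelvin: 267.15 K, T25 = 298.15 K
1/T - 1/T25 = 1/267.15 - 1/298.15 = 0.0003892
B * (1/T - 1/T25) = 3765 * 0.0003892 = 1.4653
Rt = 1000 * exp(1.4653) = 4329.0 ohm

4329.0 ohm


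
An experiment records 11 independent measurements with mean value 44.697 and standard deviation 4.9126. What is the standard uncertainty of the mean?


The standard uncertainty for Type A evaluation is u = s / sqrt(n).
u = 4.9126 / sqrt(11)
u = 4.9126 / 3.3166
u = 1.4812

1.4812


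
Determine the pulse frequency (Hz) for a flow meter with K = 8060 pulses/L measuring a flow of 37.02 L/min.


Frequency = K * Q / 60 (converting L/min to L/s).
f = 8060 * 37.02 / 60
f = 298381.2 / 60
f = 4973.02 Hz

4973.02 Hz


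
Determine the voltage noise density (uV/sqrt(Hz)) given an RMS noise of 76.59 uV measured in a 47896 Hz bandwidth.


Noise spectral density = Vrms / sqrt(BW).
NSD = 76.59 / sqrt(47896)
NSD = 76.59 / 218.8515
NSD = 0.35 uV/sqrt(Hz)

0.35 uV/sqrt(Hz)


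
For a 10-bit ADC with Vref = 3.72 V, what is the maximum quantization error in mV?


The maximum quantization error is +/- LSB/2.
LSB = Vref / 2^n = 3.72 / 1024 = 0.00363281 V
Max error = LSB / 2 = 0.00363281 / 2 = 0.00181641 V
Max error = 1.8164 mV

1.8164 mV


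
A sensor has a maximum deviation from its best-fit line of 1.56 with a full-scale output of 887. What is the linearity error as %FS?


Linearity error = (max deviation / full scale) * 100%.
Linearity = (1.56 / 887) * 100
Linearity = 0.176 %FS

0.176 %FS


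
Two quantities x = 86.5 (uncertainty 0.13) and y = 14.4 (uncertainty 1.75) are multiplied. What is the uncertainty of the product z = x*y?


For a product z = x*y, the relative uncertainty is:
uz/z = sqrt((ux/x)^2 + (uy/y)^2)
Relative uncertainties: ux/x = 0.13/86.5 = 0.001503
uy/y = 1.75/14.4 = 0.121528
z = 86.5 * 14.4 = 1245.6
uz = 1245.6 * sqrt(0.001503^2 + 0.121528^2) = 151.387

151.387


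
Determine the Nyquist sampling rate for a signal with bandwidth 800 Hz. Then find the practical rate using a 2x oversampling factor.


By Nyquist theorem, fs_min = 2 * fmax.
fs_min = 2 * 800 = 1600 Hz
Practical rate = 2 * fs_min = 2 * 1600 = 3200 Hz

fs_min = 1600 Hz, fs_practical = 3200 Hz


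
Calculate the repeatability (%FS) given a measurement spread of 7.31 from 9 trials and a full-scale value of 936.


Repeatability = (spread / full scale) * 100%.
R = (7.31 / 936) * 100
R = 0.781 %FS

0.781 %FS


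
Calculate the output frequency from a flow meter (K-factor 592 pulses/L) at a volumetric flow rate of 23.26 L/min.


Frequency = K * Q / 60 (converting L/min to L/s).
f = 592 * 23.26 / 60
f = 13769.92 / 60
f = 229.5 Hz

229.5 Hz


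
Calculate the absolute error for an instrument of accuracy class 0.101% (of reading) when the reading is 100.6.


Absolute error = (accuracy% / 100) * reading.
Error = (0.101 / 100) * 100.6
Error = 0.00101 * 100.6
Error = 0.1016

0.1016


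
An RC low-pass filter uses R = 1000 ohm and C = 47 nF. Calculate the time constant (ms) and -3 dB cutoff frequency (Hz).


Time constant: tau = R * C.
tau = 1000 * 4.70e-08 = 4.7e-05 s
tau = 0.047 ms
Cutoff frequency: fc = 1 / (2*pi*R*C).
fc = 1 / (2*pi*4.7e-05) = 3386.28 Hz

tau = 0.047 ms, fc = 3386.28 Hz


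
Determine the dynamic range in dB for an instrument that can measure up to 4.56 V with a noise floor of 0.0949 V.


Dynamic range = 20 * log10(Vmax / Vnoise).
DR = 20 * log10(4.56 / 0.0949)
DR = 20 * log10(48.05)
DR = 33.63 dB

33.63 dB


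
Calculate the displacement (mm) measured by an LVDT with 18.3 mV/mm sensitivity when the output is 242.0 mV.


Displacement = Vout / sensitivity.
d = 242.0 / 18.3
d = 13.224 mm

13.224 mm


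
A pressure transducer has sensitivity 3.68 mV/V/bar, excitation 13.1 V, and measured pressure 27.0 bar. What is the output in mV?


Output = sensitivity * Vex * P.
Vout = 3.68 * 13.1 * 27.0
Vout = 48.208 * 27.0
Vout = 1301.62 mV

1301.62 mV


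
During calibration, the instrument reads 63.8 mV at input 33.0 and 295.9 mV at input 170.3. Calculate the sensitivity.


Sensitivity = (y2 - y1) / (x2 - x1).
S = (295.9 - 63.8) / (170.3 - 33.0)
S = 232.1 / 137.3
S = 1.6905 mV/unit

1.6905 mV/unit


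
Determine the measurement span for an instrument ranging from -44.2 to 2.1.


Span = upper range - lower range.
Span = 2.1 - (-44.2)
Span = 46.3

46.3


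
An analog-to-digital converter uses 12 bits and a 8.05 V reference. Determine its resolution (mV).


The resolution (LSB) of an ADC is Vref / 2^n.
LSB = 8.05 / 2^12
LSB = 8.05 / 4096
LSB = 0.00196533 V = 1.96533203 mV

1.96533203 mV


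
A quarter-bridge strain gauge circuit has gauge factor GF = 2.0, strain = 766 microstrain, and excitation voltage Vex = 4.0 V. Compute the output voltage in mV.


Quarter bridge output: Vout = (GF * epsilon * Vex) / 4.
Vout = (2.0 * 766e-6 * 4.0) / 4
Vout = 0.006128 / 4 V
Vout = 0.001532 V = 1.532 mV

1.532 mV


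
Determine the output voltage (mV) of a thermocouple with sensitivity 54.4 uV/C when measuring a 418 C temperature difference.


The thermocouple output V = sensitivity * dT.
V = 54.4 uV/C * 418 C
V = 22739.2 uV
V = 22.739 mV

22.739 mV


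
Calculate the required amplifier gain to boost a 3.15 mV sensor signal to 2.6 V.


Gain = Vout / Vin (converting to same units).
G = 2.6 V / 3.15 mV
G = 2600.0 mV / 3.15 mV
G = 825.4

825.4


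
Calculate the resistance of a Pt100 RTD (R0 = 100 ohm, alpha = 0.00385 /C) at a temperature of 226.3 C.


The RTD equation: Rt = R0 * (1 + alpha * T).
Rt = 100 * (1 + 0.00385 * 226.3)
Rt = 100 * (1 + 0.871255)
Rt = 100 * 1.871255
Rt = 187.126 ohm

187.126 ohm


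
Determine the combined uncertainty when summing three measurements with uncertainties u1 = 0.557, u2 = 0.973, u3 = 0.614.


For a sum of independent quantities, uc = sqrt(u1^2 + u2^2 + u3^2).
uc = sqrt(0.557^2 + 0.973^2 + 0.614^2)
uc = sqrt(0.310249 + 0.946729 + 0.376996)
uc = 1.2783

1.2783


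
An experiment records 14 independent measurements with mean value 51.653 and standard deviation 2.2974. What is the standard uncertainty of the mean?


The standard uncertainty for Type A evaluation is u = s / sqrt(n).
u = 2.2974 / sqrt(14)
u = 2.2974 / 3.7417
u = 0.614

0.614


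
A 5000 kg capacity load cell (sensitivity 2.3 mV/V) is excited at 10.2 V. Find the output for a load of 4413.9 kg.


Vout = rated_output * Vex * (load / capacity).
Vout = 2.3 * 10.2 * (4413.9 / 5000)
Vout = 2.3 * 10.2 * 0.88278
Vout = 20.71 mV

20.71 mV


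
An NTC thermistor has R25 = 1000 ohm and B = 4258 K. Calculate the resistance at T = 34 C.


NTC thermistor equation: Rt = R25 * exp(B * (1/T - 1/T25)).
T in Kelvin: 307.15 K, T25 = 298.15 K
1/T - 1/T25 = 1/307.15 - 1/298.15 = -9.828e-05
B * (1/T - 1/T25) = 4258 * -9.828e-05 = -0.4185
Rt = 1000 * exp(-0.4185) = 658.1 ohm

658.1 ohm


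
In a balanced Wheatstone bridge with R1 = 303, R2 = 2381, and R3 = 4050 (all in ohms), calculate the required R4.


At balance: R1*R4 = R2*R3, so R4 = R2*R3/R1.
R4 = 2381 * 4050 / 303
R4 = 9643050 / 303
R4 = 31825.25 ohm

31825.25 ohm


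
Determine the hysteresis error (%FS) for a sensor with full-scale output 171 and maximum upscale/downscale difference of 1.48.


Hysteresis = (max difference / full scale) * 100%.
H = (1.48 / 171) * 100
H = 0.865 %FS

0.865 %FS


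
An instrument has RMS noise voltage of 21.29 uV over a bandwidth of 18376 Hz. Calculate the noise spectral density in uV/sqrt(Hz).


Noise spectral density = Vrms / sqrt(BW).
NSD = 21.29 / sqrt(18376)
NSD = 21.29 / 135.5581
NSD = 0.1571 uV/sqrt(Hz)

0.1571 uV/sqrt(Hz)


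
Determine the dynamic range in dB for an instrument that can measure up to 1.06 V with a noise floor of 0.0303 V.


Dynamic range = 20 * log10(Vmax / Vnoise).
DR = 20 * log10(1.06 / 0.0303)
DR = 20 * log10(34.98)
DR = 30.88 dB

30.88 dB


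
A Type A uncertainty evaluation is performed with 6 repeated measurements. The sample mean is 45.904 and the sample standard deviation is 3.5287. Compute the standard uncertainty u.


The standard uncertainty for Type A evaluation is u = s / sqrt(n).
u = 3.5287 / sqrt(6)
u = 3.5287 / 2.4495
u = 1.4406

1.4406


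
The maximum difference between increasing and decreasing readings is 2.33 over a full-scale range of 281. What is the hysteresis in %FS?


Hysteresis = (max difference / full scale) * 100%.
H = (2.33 / 281) * 100
H = 0.829 %FS

0.829 %FS


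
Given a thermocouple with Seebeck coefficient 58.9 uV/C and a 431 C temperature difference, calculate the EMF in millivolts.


The thermocouple output V = sensitivity * dT.
V = 58.9 uV/C * 431 C
V = 25385.9 uV
V = 25.386 mV

25.386 mV


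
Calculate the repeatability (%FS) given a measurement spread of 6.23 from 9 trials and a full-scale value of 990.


Repeatability = (spread / full scale) * 100%.
R = (6.23 / 990) * 100
R = 0.629 %FS

0.629 %FS


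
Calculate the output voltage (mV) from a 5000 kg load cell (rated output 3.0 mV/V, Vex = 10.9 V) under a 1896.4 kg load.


Vout = rated_output * Vex * (load / capacity).
Vout = 3.0 * 10.9 * (1896.4 / 5000)
Vout = 3.0 * 10.9 * 0.37928
Vout = 12.402 mV

12.402 mV


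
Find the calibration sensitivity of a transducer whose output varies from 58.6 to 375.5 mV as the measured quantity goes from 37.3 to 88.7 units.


Sensitivity = (y2 - y1) / (x2 - x1).
S = (375.5 - 58.6) / (88.7 - 37.3)
S = 316.9 / 51.4
S = 6.1654 mV/unit

6.1654 mV/unit


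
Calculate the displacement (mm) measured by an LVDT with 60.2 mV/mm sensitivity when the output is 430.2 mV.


Displacement = Vout / sensitivity.
d = 430.2 / 60.2
d = 7.146 mm

7.146 mm


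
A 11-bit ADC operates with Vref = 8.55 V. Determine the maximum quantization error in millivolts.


The maximum quantization error is +/- LSB/2.
LSB = Vref / 2^n = 8.55 / 2048 = 0.0041748 V
Max error = LSB / 2 = 0.0041748 / 2 = 0.0020874 V
Max error = 2.0874 mV

2.0874 mV


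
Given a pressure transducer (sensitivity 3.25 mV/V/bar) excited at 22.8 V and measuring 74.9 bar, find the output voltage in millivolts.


Output = sensitivity * Vex * P.
Vout = 3.25 * 22.8 * 74.9
Vout = 74.1 * 74.9
Vout = 5550.09 mV

5550.09 mV


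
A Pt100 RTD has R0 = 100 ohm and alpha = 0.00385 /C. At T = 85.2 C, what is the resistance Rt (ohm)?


The RTD equation: Rt = R0 * (1 + alpha * T).
Rt = 100 * (1 + 0.00385 * 85.2)
Rt = 100 * (1 + 0.32802)
Rt = 100 * 1.32802
Rt = 132.802 ohm

132.802 ohm


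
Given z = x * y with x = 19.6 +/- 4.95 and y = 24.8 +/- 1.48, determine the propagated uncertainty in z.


For a product z = x*y, the relative uncertainty is:
uz/z = sqrt((ux/x)^2 + (uy/y)^2)
Relative uncertainties: ux/x = 4.95/19.6 = 0.252551
uy/y = 1.48/24.8 = 0.059677
z = 19.6 * 24.8 = 486.1
uz = 486.1 * sqrt(0.252551^2 + 0.059677^2) = 126.141

126.141


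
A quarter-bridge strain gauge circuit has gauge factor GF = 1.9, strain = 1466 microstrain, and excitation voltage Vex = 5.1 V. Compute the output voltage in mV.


Quarter bridge output: Vout = (GF * epsilon * Vex) / 4.
Vout = (1.9 * 1466e-6 * 5.1) / 4
Vout = 0.01420554 / 4 V
Vout = 0.00355138 V = 3.5514 mV

3.5514 mV


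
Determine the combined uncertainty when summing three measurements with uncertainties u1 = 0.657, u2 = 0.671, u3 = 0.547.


For a sum of independent quantities, uc = sqrt(u1^2 + u2^2 + u3^2).
uc = sqrt(0.657^2 + 0.671^2 + 0.547^2)
uc = sqrt(0.431649 + 0.450241 + 0.299209)
uc = 1.0868

1.0868


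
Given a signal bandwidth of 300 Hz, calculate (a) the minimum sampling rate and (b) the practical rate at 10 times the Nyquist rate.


By Nyquist theorem, fs_min = 2 * fmax.
fs_min = 2 * 300 = 600 Hz
Practical rate = 10 * fs_min = 10 * 600 = 6000 Hz

fs_min = 600 Hz, fs_practical = 6000 Hz


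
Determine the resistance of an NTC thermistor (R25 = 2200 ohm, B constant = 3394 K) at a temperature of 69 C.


NTC thermistor equation: Rt = R25 * exp(B * (1/T - 1/T25)).
T in Kelvin: 342.15 K, T25 = 298.15 K
1/T - 1/T25 = 1/342.15 - 1/298.15 = -0.00043132
B * (1/T - 1/T25) = 3394 * -0.00043132 = -1.4639
Rt = 2200 * exp(-1.4639) = 508.9 ohm

508.9 ohm


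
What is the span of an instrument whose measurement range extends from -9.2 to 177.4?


Span = upper range - lower range.
Span = 177.4 - (-9.2)
Span = 186.6

186.6


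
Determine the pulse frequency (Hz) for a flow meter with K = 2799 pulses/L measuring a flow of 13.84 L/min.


Frequency = K * Q / 60 (converting L/min to L/s).
f = 2799 * 13.84 / 60
f = 38738.16 / 60
f = 645.64 Hz

645.64 Hz


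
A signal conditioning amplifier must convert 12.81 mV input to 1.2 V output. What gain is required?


Gain = Vout / Vin (converting to same units).
G = 1.2 V / 12.81 mV
G = 1200.0 mV / 12.81 mV
G = 93.68

93.68


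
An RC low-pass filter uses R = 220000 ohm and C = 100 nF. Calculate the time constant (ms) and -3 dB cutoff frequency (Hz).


Time constant: tau = R * C.
tau = 220000 * 1.00e-07 = 0.022 s
tau = 22.0 ms
Cutoff frequency: fc = 1 / (2*pi*R*C).
fc = 1 / (2*pi*0.022) = 7.23 Hz

tau = 22.0 ms, fc = 7.23 Hz


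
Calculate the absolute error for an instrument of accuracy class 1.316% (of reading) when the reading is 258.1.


Absolute error = (accuracy% / 100) * reading.
Error = (1.316 / 100) * 258.1
Error = 0.01316 * 258.1
Error = 3.3966

3.3966


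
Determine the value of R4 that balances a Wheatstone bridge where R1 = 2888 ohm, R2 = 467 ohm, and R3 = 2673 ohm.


At balance: R1*R4 = R2*R3, so R4 = R2*R3/R1.
R4 = 467 * 2673 / 2888
R4 = 1248291 / 2888
R4 = 432.23 ohm

432.23 ohm


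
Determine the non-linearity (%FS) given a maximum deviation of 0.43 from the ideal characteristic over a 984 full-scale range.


Linearity error = (max deviation / full scale) * 100%.
Linearity = (0.43 / 984) * 100
Linearity = 0.044 %FS

0.044 %FS


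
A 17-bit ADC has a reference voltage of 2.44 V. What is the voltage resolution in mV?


The resolution (LSB) of an ADC is Vref / 2^n.
LSB = 2.44 / 2^17
LSB = 2.44 / 131072
LSB = 1.862e-05 V = 0.01861572 mV

0.01861572 mV


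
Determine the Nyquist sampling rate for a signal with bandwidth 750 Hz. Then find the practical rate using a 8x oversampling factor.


By Nyquist theorem, fs_min = 2 * fmax.
fs_min = 2 * 750 = 1500 Hz
Practical rate = 8 * fs_min = 8 * 1500 = 12000 Hz

fs_min = 1500 Hz, fs_practical = 12000 Hz


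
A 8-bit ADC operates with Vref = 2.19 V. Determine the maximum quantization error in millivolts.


The maximum quantization error is +/- LSB/2.
LSB = Vref / 2^n = 2.19 / 256 = 0.00855469 V
Max error = LSB / 2 = 0.00855469 / 2 = 0.00427734 V
Max error = 4.2773 mV

4.2773 mV


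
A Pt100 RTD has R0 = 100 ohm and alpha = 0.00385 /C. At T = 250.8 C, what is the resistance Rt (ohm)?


The RTD equation: Rt = R0 * (1 + alpha * T).
Rt = 100 * (1 + 0.00385 * 250.8)
Rt = 100 * (1 + 0.96558)
Rt = 100 * 1.96558
Rt = 196.558 ohm

196.558 ohm


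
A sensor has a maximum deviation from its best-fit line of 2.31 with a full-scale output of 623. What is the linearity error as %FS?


Linearity error = (max deviation / full scale) * 100%.
Linearity = (2.31 / 623) * 100
Linearity = 0.371 %FS

0.371 %FS


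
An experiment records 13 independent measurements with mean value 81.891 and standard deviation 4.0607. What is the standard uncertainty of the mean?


The standard uncertainty for Type A evaluation is u = s / sqrt(n).
u = 4.0607 / sqrt(13)
u = 4.0607 / 3.6056
u = 1.1262

1.1262


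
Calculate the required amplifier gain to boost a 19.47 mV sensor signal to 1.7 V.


Gain = Vout / Vin (converting to same units).
G = 1.7 V / 19.47 mV
G = 1700.0 mV / 19.47 mV
G = 87.31

87.31
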